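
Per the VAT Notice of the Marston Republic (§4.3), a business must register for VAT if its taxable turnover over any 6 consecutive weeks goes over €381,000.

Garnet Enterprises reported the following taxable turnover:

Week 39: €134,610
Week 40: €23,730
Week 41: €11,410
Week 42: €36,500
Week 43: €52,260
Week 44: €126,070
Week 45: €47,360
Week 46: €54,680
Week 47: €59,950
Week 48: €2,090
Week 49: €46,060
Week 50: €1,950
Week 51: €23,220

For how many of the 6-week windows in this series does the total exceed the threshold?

1

Week 39–Week 44: €134,610 + €23,730 + €11,410 + €36,500 + €52,260 + €126,070 = €384,580 (over)
Week 40–Week 45: €23,730 + €11,410 + €36,500 + €52,260 + €126,070 + €47,360 = €297,330 (under)
Week 41–Week 46: €11,410 + €36,500 + €52,260 + €126,070 + €47,360 + €54,680 = €328,280 (under)
Week 42–Week 47: €36,500 + €52,260 + €126,070 + €47,360 + €54,680 + €59,950 = €376,820 (under)
Week 43–Week 48: €52,260 + €126,070 + €47,360 + €54,680 + €59,950 + €2,090 = €342,410 (under)
Week 44–Week 49: €126,070 + €47,360 + €54,680 + €59,950 + €2,090 + €46,060 = €336,210 (under)
Week 45–Week 50: €47,360 + €54,680 + €59,950 + €2,090 + €46,060 + €1,950 = €212,090 (under)
Week 46–Week 51: €54,680 + €59,950 + €2,090 + €46,060 + €1,950 + €23,220 = €187,950 (under)
1 window exceeds the threshold.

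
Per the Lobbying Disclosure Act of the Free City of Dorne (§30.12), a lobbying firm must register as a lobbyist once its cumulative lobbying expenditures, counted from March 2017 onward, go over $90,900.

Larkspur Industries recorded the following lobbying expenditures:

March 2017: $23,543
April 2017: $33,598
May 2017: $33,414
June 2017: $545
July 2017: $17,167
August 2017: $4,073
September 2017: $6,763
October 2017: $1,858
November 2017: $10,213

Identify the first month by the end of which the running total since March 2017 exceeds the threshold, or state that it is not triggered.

Through March 2017: $23,543
Through April 2017: $57,141
Through May 2017: $90,555
Through June 2017: $91,100 ← exceeds threshold

June 2017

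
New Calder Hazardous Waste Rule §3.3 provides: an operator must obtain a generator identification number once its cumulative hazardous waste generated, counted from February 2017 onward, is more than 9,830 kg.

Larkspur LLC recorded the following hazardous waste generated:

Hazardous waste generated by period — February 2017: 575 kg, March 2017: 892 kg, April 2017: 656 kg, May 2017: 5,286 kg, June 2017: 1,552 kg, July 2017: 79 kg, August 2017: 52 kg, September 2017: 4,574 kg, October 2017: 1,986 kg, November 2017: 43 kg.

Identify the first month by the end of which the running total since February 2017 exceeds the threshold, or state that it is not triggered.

September 2017

Through February 2017: 575 kg
Through March 2017: 1,467 kg
Through April 2017: 2,123 kg
Through May 2017: 7,409 kg
Through June 2017: 8,961 kg
Through July 2017: 9,040 kg
Through August 2017: 9,092 kg
Through September 2017: 13,666 kg ← exceeds threshold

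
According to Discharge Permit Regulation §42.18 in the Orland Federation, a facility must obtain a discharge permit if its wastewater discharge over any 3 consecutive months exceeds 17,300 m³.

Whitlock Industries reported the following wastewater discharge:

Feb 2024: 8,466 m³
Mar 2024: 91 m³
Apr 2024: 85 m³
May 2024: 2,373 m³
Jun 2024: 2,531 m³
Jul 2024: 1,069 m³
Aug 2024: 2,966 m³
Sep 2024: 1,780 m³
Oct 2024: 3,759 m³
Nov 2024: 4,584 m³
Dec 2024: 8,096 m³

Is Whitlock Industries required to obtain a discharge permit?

No

Feb 2024–Apr 2024: 8,466 m³ + 91 m³ + 85 m³ = 8,642 m³ (under)
Mar 2024–May 2024: 91 m³ + 85 m³ + 2,373 m³ = 2,549 m³ (under)
Apr 2024–Jun 2024: 85 m³ + 2,373 m³ + 2,531 m³ = 4,989 m³ (under)
May 2024–Jul 2024: 2,373 m³ + 2,531 m³ + 1,069 m³ = 5,973 m³ (under)
Jun 2024–Aug 2024: 2,531 m³ + 1,069 m³ + 2,966 m³ = 6,566 m³ (under)
Jul 2024–Sep 2024: 1,069 m³ + 2,966 m³ + 1,780 m³ = 5,815 m³ (under)
Aug 2024–Oct 2024: 2,966 m³ + 1,780 m³ + 3,759 m³ = 8,505 m³ (under)
Sep 2024–Nov 2024: 1,780 m³ + 3,759 m³ + 4,584 m³ = 10,123 m³ (under)
Oct 2024–Dec 2024: 3,759 m³ + 4,584 m³ + 8,096 m³ = 16,439 m³ (under)
No window exceeds 17,300 m³.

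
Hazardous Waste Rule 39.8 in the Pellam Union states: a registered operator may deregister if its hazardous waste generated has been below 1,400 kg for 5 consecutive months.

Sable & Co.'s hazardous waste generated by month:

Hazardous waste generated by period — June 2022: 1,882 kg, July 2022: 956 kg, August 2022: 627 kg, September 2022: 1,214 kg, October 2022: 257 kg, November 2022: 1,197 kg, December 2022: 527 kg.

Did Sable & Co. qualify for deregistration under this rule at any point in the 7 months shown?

Months below 1,400 kg: July 2022, August 2022, September 2022, October 2022, November 2022, December 2022.
Longest run of consecutive months below the threshold: 6.
6 ≥ 5, so Sable & Co. became eligible.

Yes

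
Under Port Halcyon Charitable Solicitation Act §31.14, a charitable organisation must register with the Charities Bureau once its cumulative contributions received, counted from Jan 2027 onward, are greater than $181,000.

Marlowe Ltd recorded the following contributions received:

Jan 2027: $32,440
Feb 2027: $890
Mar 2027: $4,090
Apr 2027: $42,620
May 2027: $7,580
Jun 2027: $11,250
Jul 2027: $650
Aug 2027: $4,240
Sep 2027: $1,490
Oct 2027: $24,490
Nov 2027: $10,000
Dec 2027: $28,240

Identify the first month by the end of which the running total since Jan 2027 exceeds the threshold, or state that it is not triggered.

Not triggered

Through Jan 2027: $32,440
Through Feb 2027: $33,330
Through Mar 2027: $37,420
Through Apr 2027: $80,040
Through May 2027: $87,620
Through Jun 2027: $98,870
Through Jul 2027: $99,520
Through Aug 2027: $103,760
Through Sep 2027: $105,250
Through Oct 2027: $129,740
Through Nov 2027: $139,740
Through Dec 2027: $167,980
Final cumulative total $167,980 ≤ $181,000; the threshold is never exceeded.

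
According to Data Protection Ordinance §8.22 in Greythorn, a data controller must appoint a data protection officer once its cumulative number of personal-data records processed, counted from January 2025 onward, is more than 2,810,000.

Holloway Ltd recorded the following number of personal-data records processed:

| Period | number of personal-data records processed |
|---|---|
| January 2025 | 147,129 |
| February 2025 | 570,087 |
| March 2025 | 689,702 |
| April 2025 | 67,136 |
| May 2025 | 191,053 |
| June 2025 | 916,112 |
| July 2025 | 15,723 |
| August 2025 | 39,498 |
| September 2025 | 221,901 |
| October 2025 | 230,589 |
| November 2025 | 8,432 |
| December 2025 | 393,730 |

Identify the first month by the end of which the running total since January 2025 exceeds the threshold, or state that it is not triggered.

Through January 2025: 147,129
Through February 2025: 717,216
Through March 2025: 1,406,918
Through April 2025: 1,474,054
Through May 2025: 1,665,107
Through June 2025: 2,581,219
Through July 2025: 2,596,942
Through August 2025: 2,636,440
Through September 2025: 2,858,341 ← exceeds threshold

September 2025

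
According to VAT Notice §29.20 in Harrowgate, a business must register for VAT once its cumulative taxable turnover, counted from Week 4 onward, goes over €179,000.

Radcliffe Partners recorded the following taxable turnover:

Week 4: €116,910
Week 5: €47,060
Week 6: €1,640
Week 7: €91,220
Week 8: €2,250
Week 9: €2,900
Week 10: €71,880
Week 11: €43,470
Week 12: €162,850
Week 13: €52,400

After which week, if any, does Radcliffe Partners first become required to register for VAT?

Week 7

Through Week 4: €116,910
Through Week 5: €163,970
Through Week 6: €165,610
Through Week 7: €256,830 ← exceeds threshold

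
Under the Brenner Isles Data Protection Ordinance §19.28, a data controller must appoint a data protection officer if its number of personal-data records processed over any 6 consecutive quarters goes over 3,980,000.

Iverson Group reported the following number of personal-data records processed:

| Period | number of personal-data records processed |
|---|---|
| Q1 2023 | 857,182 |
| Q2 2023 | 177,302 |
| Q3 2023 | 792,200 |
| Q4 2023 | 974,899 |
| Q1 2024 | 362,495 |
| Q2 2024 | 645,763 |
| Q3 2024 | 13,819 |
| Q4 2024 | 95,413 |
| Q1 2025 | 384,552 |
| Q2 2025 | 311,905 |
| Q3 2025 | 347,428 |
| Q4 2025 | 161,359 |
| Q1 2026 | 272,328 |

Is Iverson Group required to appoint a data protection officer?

No

Q1 2023–Q2 2024: 857,182 + 177,302 + 792,200 + 974,899 + 362,495 + 645,763 = 3,809,841 (under)
Q2 2023–Q3 2024: 177,302 + 792,200 + 974,899 + 362,495 + 645,763 + 13,819 = 2,966,478 (under)
Q3 2023–Q4 2024: 792,200 + 974,899 + 362,495 + 645,763 + 13,819 + 95,413 = 2,884,589 (under)
Q4 2023–Q1 2025: 974,899 + 362,495 + 645,763 + 13,819 + 95,413 + 384,552 = 2,476,941 (under)
Q1 2024–Q2 2025: 362,495 + 645,763 + 13,819 + 95,413 + 384,552 + 311,905 = 1,813,947 (under)
Q2 2024–Q3 2025: 645,763 + 13,819 + 95,413 + 384,552 + 311,905 + 347,428 = 1,798,880 (under)
Q3 2024–Q4 2025: 13,819 + 95,413 + 384,552 + 311,905 + 347,428 + 161,359 = 1,314,476 (under)
Q4 2024–Q1 2026: 95,413 + 384,552 + 311,905 + 347,428 + 161,359 + 272,328 = 1,572,985 (under)
No window exceeds 3,980,000.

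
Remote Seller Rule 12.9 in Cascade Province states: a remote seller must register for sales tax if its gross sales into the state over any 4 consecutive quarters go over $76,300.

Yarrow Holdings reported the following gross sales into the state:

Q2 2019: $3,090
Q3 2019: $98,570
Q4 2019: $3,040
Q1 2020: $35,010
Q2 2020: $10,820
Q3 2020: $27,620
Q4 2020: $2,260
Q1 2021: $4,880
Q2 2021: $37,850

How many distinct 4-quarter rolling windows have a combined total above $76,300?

Q2 2019–Q1 2020: $3,090 + $98,570 + $3,040 + $35,010 = $139,710 (over)
Q3 2019–Q2 2020: $98,570 + $3,040 + $35,010 + $10,820 = $147,440 (over)
Q4 2019–Q3 2020: $3,040 + $35,010 + $10,820 + $27,620 = $76,490 (over)
Q1 2020–Q4 2020: $35,010 + $10,820 + $27,620 + $2,260 = $75,710 (under)
Q2 2020–Q1 2021: $10,820 + $27,620 + $2,260 + $4,880 = $45,580 (under)
Q3 2020–Q2 2021: $27,620 + $2,260 + $4,880 + $37,850 = $72,610 (under)
3 windows exceed the threshold.

3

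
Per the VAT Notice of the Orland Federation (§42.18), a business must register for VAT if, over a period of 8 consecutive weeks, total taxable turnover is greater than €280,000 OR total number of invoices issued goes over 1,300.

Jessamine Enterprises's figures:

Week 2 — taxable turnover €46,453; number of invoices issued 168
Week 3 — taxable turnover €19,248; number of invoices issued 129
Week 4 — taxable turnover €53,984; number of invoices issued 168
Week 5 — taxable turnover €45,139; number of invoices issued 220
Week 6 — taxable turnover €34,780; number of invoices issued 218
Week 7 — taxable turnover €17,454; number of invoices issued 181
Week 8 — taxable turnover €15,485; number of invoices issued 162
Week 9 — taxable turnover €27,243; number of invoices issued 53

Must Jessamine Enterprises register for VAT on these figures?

Total taxable turnover: €46,453 + €19,248 + €53,984 + €45,139 + €34,780 + €17,454 + €15,485 + €27,243 = €259,786 (≤ €280,000).
Total number of invoices issued: 168 + 129 + 168 + 220 + 218 + 181 + 162 + 53 = 1,299 (≤ 1,300).
The test is 'or': neither threshold is exceeded.

No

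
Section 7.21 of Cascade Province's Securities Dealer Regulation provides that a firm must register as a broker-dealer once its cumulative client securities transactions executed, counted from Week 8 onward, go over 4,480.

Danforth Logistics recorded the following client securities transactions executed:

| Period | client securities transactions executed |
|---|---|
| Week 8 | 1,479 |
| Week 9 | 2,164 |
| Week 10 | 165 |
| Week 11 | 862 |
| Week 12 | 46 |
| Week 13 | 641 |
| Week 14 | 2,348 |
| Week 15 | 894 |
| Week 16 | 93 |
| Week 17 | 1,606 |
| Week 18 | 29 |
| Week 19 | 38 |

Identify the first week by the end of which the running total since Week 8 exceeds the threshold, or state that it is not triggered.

Week 11

Through Week 8: 1,479
Through Week 9: 3,643
Through Week 10: 3,808
Through Week 11: 4,670 ← exceeds threshold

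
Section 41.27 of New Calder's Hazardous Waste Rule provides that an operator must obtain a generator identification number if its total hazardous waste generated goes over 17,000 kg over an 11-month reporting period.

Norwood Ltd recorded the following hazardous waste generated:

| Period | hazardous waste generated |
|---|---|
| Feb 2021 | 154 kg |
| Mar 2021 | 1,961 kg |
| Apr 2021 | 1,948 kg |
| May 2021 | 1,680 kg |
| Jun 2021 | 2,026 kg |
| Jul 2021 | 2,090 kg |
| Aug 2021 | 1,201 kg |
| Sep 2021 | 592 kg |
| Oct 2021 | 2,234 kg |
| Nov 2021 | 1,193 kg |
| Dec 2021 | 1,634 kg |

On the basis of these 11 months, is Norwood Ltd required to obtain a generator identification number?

No

Total hazardous waste generated: 154 kg + 1,961 kg + 1,948 kg + 1,680 kg + 2,026 kg + 2,090 kg + 1,201 kg + 592 kg + 2,234 kg + 1,193 kg + 1,634 kg = 16,713 kg.
16,713 kg ≤ 17,000 kg, so the threshold is not exceeded.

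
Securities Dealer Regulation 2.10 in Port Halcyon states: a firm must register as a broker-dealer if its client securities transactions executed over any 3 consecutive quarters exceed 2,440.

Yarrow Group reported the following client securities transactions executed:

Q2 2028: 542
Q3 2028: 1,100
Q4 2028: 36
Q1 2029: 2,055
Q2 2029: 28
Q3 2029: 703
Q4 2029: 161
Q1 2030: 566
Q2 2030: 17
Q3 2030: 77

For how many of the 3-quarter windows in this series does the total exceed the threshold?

2

Q2 2028–Q4 2028: 542 + 1,100 + 36 = 1,678 (under)
Q3 2028–Q1 2029: 1,100 + 36 + 2,055 = 3,191 (over)
Q4 2028–Q2 2029: 36 + 2,055 + 28 = 2,119 (under)
Q1 2029–Q3 2029: 2,055 + 28 + 703 = 2,786 (over)
Q2 2029–Q4 2029: 28 + 703 + 161 = 892 (under)
Q3 2029–Q1 2030: 703 + 161 + 566 = 1,430 (under)
Q4 2029–Q2 2030: 161 + 566 + 17 = 744 (under)
Q1 2030–Q3 2030: 566 + 17 + 77 = 660 (under)
2 windows exceed the threshold.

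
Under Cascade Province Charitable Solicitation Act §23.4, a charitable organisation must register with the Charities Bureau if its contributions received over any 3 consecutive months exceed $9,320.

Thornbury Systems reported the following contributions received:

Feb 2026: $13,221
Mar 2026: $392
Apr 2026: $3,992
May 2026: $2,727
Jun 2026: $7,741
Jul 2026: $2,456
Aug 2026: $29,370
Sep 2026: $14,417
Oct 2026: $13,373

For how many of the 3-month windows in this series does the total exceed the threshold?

Feb 2026–Apr 2026: $13,221 + $392 + $3,992 = $17,605 (over)
Mar 2026–May 2026: $392 + $3,992 + $2,727 = $7,111 (under)
Apr 2026–Jun 2026: $3,992 + $2,727 + $7,741 = $14,460 (over)
May 2026–Jul 2026: $2,727 + $7,741 + $2,456 = $12,924 (over)
Jun 2026–Aug 2026: $7,741 + $2,456 + $29,370 = $39,567 (over)
Jul 2026–Sep 2026: $2,456 + $29,370 + $14,417 = $46,243 (over)
Aug 2026–Oct 2026: $29,370 + $14,417 + $13,373 = $57,160 (over)
6 windows exceed the threshold.

6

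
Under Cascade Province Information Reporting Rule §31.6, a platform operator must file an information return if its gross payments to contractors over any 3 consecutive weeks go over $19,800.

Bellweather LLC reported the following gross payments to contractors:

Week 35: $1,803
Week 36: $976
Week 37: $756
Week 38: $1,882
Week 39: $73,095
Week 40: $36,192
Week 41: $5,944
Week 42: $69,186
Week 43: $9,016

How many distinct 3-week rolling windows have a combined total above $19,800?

5

Week 35–Week 37: $1,803 + $976 + $756 = $3,535 (under)
Week 36–Week 38: $976 + $756 + $1,882 = $3,614 (under)
Week 37–Week 39: $756 + $1,882 + $73,095 = $75,733 (over)
Week 38–Week 40: $1,882 + $73,095 + $36,192 = $111,169 (over)
Week 39–Week 41: $73,095 + $36,192 + $5,944 = $115,231 (over)
Week 40–Week 42: $36,192 + $5,944 + $69,186 = $111,322 (over)
Week 41–Week 43: $5,944 + $69,186 + $9,016 = $84,146 (over)
5 windows exceed the threshold.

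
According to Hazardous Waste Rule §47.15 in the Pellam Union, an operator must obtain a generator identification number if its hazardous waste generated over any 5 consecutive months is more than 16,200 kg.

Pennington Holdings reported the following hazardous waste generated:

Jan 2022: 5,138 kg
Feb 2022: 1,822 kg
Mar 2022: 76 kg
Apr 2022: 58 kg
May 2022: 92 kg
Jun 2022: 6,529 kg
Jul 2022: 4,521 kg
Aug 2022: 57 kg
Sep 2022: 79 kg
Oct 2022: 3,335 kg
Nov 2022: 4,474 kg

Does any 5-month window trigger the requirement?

Jan 2022–May 2022: 5,138 kg + 1,822 kg + 76 kg + 58 kg + 92 kg = 7,186 kg (under)
Feb 2022–Jun 2022: 1,822 kg + 76 kg + 58 kg + 92 kg + 6,529 kg = 8,577 kg (under)
Mar 2022–Jul 2022: 76 kg + 58 kg + 92 kg + 6,529 kg + 4,521 kg = 11,276 kg (under)
Apr 2022–Aug 2022: 58 kg + 92 kg + 6,529 kg + 4,521 kg + 57 kg = 11,257 kg (under)
May 2022–Sep 2022: 92 kg + 6,529 kg + 4,521 kg + 57 kg + 79 kg = 11,278 kg (under)
Jun 2022–Oct 2022: 6,529 kg + 4,521 kg + 57 kg + 79 kg + 3,335 kg = 14,521 kg (under)
Jul 2022–Nov 2022: 4,521 kg + 57 kg + 79 kg + 3,335 kg + 4,474 kg = 12,466 kg (under)
No window exceeds 16,200 kg.

No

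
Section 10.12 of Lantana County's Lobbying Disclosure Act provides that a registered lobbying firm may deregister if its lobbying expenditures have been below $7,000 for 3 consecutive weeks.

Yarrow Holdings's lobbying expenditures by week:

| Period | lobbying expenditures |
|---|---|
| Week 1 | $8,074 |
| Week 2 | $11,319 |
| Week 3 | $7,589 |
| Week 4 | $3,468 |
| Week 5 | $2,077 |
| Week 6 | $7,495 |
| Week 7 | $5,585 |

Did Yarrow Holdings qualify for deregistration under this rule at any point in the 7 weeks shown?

Weeks below $7,000: Week 4, Week 5, Week 7.
Longest run of consecutive weeks below the threshold: 2.
2 < 3, so Yarrow Holdings never became eligible.

No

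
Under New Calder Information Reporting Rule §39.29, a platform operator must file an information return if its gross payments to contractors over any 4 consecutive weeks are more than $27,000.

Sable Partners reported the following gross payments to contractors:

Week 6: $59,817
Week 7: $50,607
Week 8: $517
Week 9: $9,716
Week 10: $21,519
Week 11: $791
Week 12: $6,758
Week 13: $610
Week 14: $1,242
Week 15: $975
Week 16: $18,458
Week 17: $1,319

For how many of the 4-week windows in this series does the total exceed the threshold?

Week 6–Week 9: $59,817 + $50,607 + $517 + $9,716 = $120,657 (over)
Week 7–Week 10: $50,607 + $517 + $9,716 + $21,519 = $82,359 (over)
Week 8–Week 11: $517 + $9,716 + $21,519 + $791 = $32,543 (over)
Week 9–Week 12: $9,716 + $21,519 + $791 + $6,758 = $38,784 (over)
Week 10–Week 13: $21,519 + $791 + $6,758 + $610 = $29,678 (over)
Week 11–Week 14: $791 + $6,758 + $610 + $1,242 = $9,401 (under)
Week 12–Week 15: $6,758 + $610 + $1,242 + $975 = $9,585 (under)
Week 13–Week 16: $610 + $1,242 + $975 + $18,458 = $21,285 (under)
Week 14–Week 17: $1,242 + $975 + $18,458 + $1,319 = $21,994 (under)
5 windows exceed the threshold.

5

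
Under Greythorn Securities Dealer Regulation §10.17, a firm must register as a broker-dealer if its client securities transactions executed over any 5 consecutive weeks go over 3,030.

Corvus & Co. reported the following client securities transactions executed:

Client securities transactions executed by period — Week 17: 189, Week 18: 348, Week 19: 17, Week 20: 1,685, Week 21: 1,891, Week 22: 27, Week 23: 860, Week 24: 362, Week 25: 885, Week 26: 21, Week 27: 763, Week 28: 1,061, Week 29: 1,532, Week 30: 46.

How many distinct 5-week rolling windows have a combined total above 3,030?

Week 17–Week 21: 189 + 348 + 17 + 1,685 + 1,891 = 4,130 (over)
Week 18–Week 22: 348 + 17 + 1,685 + 1,891 + 27 = 3,968 (over)
Week 19–Week 23: 17 + 1,685 + 1,891 + 27 + 860 = 4,480 (over)
Week 20–Week 24: 1,685 + 1,891 + 27 + 860 + 362 = 4,825 (over)
Week 21–Week 25: 1,891 + 27 + 860 + 362 + 885 = 4,025 (over)
Week 22–Week 26: 27 + 860 + 362 + 885 + 21 = 2,155 (under)
Week 23–Week 27: 860 + 362 + 885 + 21 + 763 = 2,891 (under)
Week 24–Week 28: 362 + 885 + 21 + 763 + 1,061 = 3,092 (over)
Week 25–Week 29: 885 + 21 + 763 + 1,061 + 1,532 = 4,262 (over)
Week 26–Week 30: 21 + 763 + 1,061 + 1,532 + 46 = 3,423 (over)
8 windows exceed the threshold.

8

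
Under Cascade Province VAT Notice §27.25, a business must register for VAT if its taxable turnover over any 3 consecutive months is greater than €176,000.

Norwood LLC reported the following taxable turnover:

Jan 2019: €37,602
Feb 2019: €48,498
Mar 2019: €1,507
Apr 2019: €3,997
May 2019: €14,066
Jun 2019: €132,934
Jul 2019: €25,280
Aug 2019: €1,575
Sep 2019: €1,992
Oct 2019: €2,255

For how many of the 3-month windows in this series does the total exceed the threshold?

Jan 2019–Mar 2019: €37,602 + €48,498 + €1,507 = €87,607 (under)
Feb 2019–Apr 2019: €48,498 + €1,507 + €3,997 = €54,002 (under)
Mar 2019–May 2019: €1,507 + €3,997 + €14,066 = €19,570 (under)
Apr 2019–Jun 2019: €3,997 + €14,066 + €132,934 = €150,997 (under)
May 2019–Jul 2019: €14,066 + €132,934 + €25,280 = €172,280 (under)
Jun 2019–Aug 2019: €132,934 + €25,280 + €1,575 = €159,789 (under)
Jul 2019–Sep 2019: €25,280 + €1,575 + €1,992 = €28,847 (under)
Aug 2019–Oct 2019: €1,575 + €1,992 + €2,255 = €5,822 (under)
0 windows exceed the threshold.

0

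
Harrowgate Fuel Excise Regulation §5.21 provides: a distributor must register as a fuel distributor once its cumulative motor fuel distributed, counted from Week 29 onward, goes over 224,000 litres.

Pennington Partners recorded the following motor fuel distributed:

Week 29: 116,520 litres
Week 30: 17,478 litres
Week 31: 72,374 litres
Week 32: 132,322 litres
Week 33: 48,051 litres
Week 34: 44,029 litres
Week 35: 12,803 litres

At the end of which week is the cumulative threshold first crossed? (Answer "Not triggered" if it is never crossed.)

Week 32

Through Week 29: 116,520 litres
Through Week 30: 133,998 litres
Through Week 31: 206,372 litres
Through Week 32: 338,694 litres ← exceeds threshold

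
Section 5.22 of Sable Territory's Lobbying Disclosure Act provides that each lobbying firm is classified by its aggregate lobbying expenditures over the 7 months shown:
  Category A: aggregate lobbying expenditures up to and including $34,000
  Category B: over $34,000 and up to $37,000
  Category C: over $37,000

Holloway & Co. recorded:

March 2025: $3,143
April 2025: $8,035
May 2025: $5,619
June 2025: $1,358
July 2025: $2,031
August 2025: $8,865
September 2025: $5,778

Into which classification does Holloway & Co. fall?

Category B

Aggregate lobbying expenditures: $3,143 + $8,035 + $5,619 + $1,358 + $2,031 + $8,865 + $5,778 = $34,829.
$34,000 < $34,829 ≤ $37,000, so Category B applies.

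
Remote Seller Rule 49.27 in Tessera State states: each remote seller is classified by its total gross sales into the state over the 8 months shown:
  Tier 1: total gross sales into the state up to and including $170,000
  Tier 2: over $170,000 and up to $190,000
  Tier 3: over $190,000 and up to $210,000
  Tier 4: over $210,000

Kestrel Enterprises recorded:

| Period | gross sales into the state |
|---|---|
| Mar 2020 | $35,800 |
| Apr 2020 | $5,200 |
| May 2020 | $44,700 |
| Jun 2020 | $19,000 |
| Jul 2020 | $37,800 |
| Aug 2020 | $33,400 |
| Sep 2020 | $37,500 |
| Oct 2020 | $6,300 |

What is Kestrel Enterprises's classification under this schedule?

Tier 4

Total gross sales into the state: $35,800 + $5,200 + $44,700 + $19,000 + $37,800 + $33,400 + $37,500 + $6,300 = $219,700.
$219,700 > $210,000, so Tier 4 applies.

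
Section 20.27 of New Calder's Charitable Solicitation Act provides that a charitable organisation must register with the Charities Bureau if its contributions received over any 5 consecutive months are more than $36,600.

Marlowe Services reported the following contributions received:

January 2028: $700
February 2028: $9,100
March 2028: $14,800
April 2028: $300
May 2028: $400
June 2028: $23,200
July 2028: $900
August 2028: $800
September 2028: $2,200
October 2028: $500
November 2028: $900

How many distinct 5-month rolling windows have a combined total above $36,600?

2

January 2028–May 2028: $700 + $9,100 + $14,800 + $300 + $400 = $25,300 (under)
February 2028–June 2028: $9,100 + $14,800 + $300 + $400 + $23,200 = $47,800 (over)
March 2028–July 2028: $14,800 + $300 + $400 + $23,200 + $900 = $39,600 (over)
April 2028–August 2028: $300 + $400 + $23,200 + $900 + $800 = $25,600 (under)
May 2028–September 2028: $400 + $23,200 + $900 + $800 + $2,200 = $27,500 (under)
June 2028–October 2028: $23,200 + $900 + $800 + $2,200 + $500 = $27,600 (under)
July 2028–November 2028: $900 + $800 + $2,200 + $500 + $900 = $5,300 (under)
2 windows exceed the threshold.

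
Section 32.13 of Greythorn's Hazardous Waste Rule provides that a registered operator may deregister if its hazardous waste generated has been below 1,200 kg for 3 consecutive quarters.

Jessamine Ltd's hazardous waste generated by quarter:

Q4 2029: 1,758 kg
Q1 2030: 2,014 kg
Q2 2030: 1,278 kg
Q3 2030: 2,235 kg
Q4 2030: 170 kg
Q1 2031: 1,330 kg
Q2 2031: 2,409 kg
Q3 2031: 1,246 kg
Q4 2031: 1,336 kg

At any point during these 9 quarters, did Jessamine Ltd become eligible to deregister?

No

Quarters below 1,200 kg: Q4 2030.
Longest run of consecutive quarters below the threshold: 1.
1 < 3, so Jessamine Ltd never became eligible.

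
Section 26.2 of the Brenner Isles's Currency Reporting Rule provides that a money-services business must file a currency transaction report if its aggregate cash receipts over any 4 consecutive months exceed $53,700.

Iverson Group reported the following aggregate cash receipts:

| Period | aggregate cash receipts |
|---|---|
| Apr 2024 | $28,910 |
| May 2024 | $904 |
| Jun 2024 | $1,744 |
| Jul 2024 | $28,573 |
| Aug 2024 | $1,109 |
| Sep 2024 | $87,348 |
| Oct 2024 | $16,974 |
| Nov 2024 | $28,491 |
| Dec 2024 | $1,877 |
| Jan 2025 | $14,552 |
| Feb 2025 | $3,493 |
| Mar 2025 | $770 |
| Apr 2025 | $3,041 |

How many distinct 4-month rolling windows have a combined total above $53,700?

Apr 2024–Jul 2024: $28,910 + $904 + $1,744 + $28,573 = $60,131 (over)
May 2024–Aug 2024: $904 + $1,744 + $28,573 + $1,109 = $32,330 (under)
Jun 2024–Sep 2024: $1,744 + $28,573 + $1,109 + $87,348 = $118,774 (over)
Jul 2024–Oct 2024: $28,573 + $1,109 + $87,348 + $16,974 = $134,004 (over)
Aug 2024–Nov 2024: $1,109 + $87,348 + $16,974 + $28,491 = $133,922 (over)
Sep 2024–Dec 2024: $87,348 + $16,974 + $28,491 + $1,877 = $134,690 (over)
Oct 2024–Jan 2025: $16,974 + $28,491 + $1,877 + $14,552 = $61,894 (over)
Nov 2024–Feb 2025: $28,491 + $1,877 + $14,552 + $3,493 = $48,413 (under)
Dec 2024–Mar 2025: $1,877 + $14,552 + $3,493 + $770 = $20,692 (under)
Jan 2025–Apr 2025: $14,552 + $3,493 + $770 + $3,041 = $21,856 (under)
6 windows exceed the threshold.

6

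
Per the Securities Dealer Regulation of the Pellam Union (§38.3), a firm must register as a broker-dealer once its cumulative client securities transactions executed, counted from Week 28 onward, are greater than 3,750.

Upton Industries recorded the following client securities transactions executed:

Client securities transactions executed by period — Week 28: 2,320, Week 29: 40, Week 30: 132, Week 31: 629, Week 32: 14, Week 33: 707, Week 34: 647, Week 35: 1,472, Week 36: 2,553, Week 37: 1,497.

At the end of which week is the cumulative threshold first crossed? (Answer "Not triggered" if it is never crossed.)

Through Week 28: 2,320
Through Week 29: 2,360
Through Week 30: 2,492
Through Week 31: 3,121
Through Week 32: 3,135
Through Week 33: 3,842 ← exceeds threshold

Week 33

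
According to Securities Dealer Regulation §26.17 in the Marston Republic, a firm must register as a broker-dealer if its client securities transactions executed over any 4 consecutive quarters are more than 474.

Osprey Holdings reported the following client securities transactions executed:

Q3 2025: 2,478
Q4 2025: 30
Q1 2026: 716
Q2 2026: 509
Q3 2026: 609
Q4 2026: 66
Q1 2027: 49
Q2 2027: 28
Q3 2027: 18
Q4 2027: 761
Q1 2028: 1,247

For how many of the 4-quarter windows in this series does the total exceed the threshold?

7

Q3 2025–Q2 2026: 2,478 + 30 + 716 + 509 = 3,733 (over)
Q4 2025–Q3 2026: 30 + 716 + 509 + 609 = 1,864 (over)
Q1 2026–Q4 2026: 716 + 509 + 609 + 66 = 1,900 (over)
Q2 2026–Q1 2027: 509 + 609 + 66 + 49 = 1,233 (over)
Q3 2026–Q2 2027: 609 + 66 + 49 + 28 = 752 (over)
Q4 2026–Q3 2027: 66 + 49 + 28 + 18 = 161 (under)
Q1 2027–Q4 2027: 49 + 28 + 18 + 761 = 856 (over)
Q2 2027–Q1 2028: 28 + 18 + 761 + 1,247 = 2,054 (over)
7 windows exceed the threshold.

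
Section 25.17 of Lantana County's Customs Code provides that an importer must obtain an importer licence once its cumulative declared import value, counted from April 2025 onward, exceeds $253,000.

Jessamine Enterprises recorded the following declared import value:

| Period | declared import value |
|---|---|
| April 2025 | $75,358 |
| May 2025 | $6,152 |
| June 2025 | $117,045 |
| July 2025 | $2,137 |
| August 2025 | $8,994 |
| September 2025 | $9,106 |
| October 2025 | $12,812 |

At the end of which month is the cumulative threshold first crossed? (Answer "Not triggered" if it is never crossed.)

Not triggered

Through April 2025: $75,358
Through May 2025: $81,510
Through June 2025: $198,555
Through July 2025: $200,692
Through August 2025: $209,686
Through September 2025: $218,792
Through October 2025: $231,604
Final cumulative total $231,604 ≤ $253,000; the threshold is never exceeded.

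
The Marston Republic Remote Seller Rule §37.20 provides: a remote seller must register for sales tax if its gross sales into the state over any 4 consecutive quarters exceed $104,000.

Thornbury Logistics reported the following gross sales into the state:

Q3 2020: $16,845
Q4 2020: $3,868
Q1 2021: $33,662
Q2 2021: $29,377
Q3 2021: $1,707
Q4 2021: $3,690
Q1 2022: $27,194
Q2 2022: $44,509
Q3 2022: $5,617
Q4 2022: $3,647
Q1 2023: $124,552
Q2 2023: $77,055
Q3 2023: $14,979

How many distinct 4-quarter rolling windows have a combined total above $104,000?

Q3 2020–Q2 2021: $16,845 + $3,868 + $33,662 + $29,377 = $83,752 (under)
Q4 2020–Q3 2021: $3,868 + $33,662 + $29,377 + $1,707 = $68,614 (under)
Q1 2021–Q4 2021: $33,662 + $29,377 + $1,707 + $3,690 = $68,436 (under)
Q2 2021–Q1 2022: $29,377 + $1,707 + $3,690 + $27,194 = $61,968 (under)
Q3 2021–Q2 2022: $1,707 + $3,690 + $27,194 + $44,509 = $77,100 (under)
Q4 2021–Q3 2022: $3,690 + $27,194 + $44,509 + $5,617 = $81,010 (under)
Q1 2022–Q4 2022: $27,194 + $44,509 + $5,617 + $3,647 = $80,967 (under)
Q2 2022–Q1 2023: $44,509 + $5,617 + $3,647 + $124,552 = $178,325 (over)
Q3 2022–Q2 2023: $5,617 + $3,647 + $124,552 + $77,055 = $210,871 (over)
Q4 2022–Q3 2023: $3,647 + $124,552 + $77,055 + $14,979 = $220,233 (over)
3 windows exceed the threshold.

3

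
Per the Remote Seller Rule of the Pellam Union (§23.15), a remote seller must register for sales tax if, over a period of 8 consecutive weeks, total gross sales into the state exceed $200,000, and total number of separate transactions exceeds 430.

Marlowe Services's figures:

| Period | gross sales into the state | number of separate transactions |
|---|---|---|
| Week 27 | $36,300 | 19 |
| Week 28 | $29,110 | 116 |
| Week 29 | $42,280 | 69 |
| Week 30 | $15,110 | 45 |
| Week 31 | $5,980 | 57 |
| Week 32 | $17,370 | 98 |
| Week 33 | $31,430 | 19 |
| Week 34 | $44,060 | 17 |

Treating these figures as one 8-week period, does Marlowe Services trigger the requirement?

Yes

Total gross sales into the state: $36,300 + $29,110 + $42,280 + $15,110 + $5,980 + $17,370 + $31,430 + $44,060 = $221,640 (> $200,000).
Total number of separate transactions: 19 + 116 + 69 + 45 + 57 + 98 + 19 + 17 = 440 (> 430).
The test is 'and': both thresholds are exceeded.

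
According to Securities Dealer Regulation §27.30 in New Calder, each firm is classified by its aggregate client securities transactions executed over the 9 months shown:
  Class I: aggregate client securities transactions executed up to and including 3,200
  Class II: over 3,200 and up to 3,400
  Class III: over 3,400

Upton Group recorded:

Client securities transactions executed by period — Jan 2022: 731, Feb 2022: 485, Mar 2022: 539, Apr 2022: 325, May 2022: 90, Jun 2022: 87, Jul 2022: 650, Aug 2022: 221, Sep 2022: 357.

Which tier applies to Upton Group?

Aggregate client securities transactions executed: 731 + 485 + 539 + 325 + 90 + 87 + 650 + 221 + 357 = 3,485.
3,485 > 3,400, so Class III applies.

Class III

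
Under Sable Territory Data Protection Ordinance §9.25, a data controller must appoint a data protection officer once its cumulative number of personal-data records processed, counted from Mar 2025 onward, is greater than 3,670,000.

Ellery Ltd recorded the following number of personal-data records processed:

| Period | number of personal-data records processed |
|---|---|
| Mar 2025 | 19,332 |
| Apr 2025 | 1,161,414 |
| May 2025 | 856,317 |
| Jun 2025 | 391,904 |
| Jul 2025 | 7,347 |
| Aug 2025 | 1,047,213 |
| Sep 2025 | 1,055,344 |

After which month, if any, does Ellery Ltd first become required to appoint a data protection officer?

Through Mar 2025: 19,332
Through Apr 2025: 1,180,746
Through May 2025: 2,037,063
Through Jun 2025: 2,428,967
Through Jul 2025: 2,436,314
Through Aug 2025: 3,483,527
Through Sep 2025: 4,538,871 ← exceeds threshold

Sep 2025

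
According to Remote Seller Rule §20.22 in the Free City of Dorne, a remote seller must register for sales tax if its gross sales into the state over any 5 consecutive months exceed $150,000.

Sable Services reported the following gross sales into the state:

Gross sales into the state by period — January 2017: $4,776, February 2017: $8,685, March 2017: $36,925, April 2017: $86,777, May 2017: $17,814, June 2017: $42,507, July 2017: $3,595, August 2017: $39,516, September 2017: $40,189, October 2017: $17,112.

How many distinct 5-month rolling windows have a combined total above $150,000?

January 2017–May 2017: $4,776 + $8,685 + $36,925 + $86,777 + $17,814 = $154,977 (over)
February 2017–June 2017: $8,685 + $36,925 + $86,777 + $17,814 + $42,507 = $192,708 (over)
March 2017–July 2017: $36,925 + $86,777 + $17,814 + $42,507 + $3,595 = $187,618 (over)
April 2017–August 2017: $86,777 + $17,814 + $42,507 + $3,595 + $39,516 = $190,209 (over)
May 2017–September 2017: $17,814 + $42,507 + $3,595 + $39,516 + $40,189 = $143,621 (under)
June 2017–October 2017: $42,507 + $3,595 + $39,516 + $40,189 + $17,112 = $142,919 (under)
4 windows exceed the threshold.

4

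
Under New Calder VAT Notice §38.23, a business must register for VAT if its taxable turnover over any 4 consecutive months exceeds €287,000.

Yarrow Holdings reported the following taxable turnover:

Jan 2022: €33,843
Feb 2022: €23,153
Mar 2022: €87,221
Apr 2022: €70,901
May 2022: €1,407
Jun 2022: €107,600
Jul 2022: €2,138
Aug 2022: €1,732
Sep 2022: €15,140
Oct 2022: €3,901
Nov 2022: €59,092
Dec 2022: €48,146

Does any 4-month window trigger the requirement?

Jan 2022–Apr 2022: €33,843 + €23,153 + €87,221 + €70,901 = €215,118 (under)
Feb 2022–May 2022: €23,153 + €87,221 + €70,901 + €1,407 = €182,682 (under)
Mar 2022–Jun 2022: €87,221 + €70,901 + €1,407 + €107,600 = €267,129 (under)
Apr 2022–Jul 2022: €70,901 + €1,407 + €107,600 + €2,138 = €182,046 (under)
May 2022–Aug 2022: €1,407 + €107,600 + €2,138 + €1,732 = €112,877 (under)
Jun 2022–Sep 2022: €107,600 + €2,138 + €1,732 + €15,140 = €126,610 (under)
Jul 2022–Oct 2022: €2,138 + €1,732 + €15,140 + €3,901 = €22,911 (under)
Aug 2022–Nov 2022: €1,732 + €15,140 + €3,901 + €59,092 = €79,865 (under)
Sep 2022–Dec 2022: €15,140 + €3,901 + €59,092 + €48,146 = €126,279 (under)
No window exceeds €287,000.

No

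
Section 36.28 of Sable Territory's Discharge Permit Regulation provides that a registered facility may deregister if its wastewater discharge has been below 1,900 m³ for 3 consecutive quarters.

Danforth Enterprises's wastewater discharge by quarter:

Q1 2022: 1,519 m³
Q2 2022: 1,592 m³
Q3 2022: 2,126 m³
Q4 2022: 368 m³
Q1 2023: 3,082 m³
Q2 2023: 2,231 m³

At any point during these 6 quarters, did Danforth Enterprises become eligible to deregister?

Quarters below 1,900 m³: Q1 2022, Q2 2022, Q4 2022.
Longest run of consecutive quarters below the threshold: 2.
2 < 3, so Danforth Enterprises never became eligible.

No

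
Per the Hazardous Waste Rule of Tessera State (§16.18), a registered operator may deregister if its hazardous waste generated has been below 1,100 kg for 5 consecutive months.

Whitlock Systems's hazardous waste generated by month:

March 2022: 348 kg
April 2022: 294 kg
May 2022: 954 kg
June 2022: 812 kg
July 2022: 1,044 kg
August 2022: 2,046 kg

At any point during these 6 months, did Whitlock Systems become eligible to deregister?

Months below 1,100 kg: March 2022, April 2022, May 2022, June 2022, July 2022.
Longest run of consecutive months below the threshold: 5.
5 ≥ 5, so Whitlock Systems became eligible.

Yes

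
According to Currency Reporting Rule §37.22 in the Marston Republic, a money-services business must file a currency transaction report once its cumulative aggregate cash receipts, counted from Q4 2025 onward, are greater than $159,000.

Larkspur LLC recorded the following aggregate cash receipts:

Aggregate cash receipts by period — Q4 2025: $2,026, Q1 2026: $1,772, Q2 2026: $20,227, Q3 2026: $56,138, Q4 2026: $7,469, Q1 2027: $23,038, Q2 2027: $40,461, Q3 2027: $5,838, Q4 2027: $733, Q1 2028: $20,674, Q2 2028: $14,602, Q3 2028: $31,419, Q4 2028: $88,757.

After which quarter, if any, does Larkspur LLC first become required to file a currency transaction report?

Q1 2028

Through Q4 2025: $2,026
Through Q1 2026: $3,798
Through Q2 2026: $24,025
Through Q3 2026: $80,163
Through Q4 2026: $87,632
Through Q1 2027: $110,670
Through Q2 2027: $151,131
Through Q3 2027: $156,969
Through Q4 2027: $157,702
Through Q1 2028: $178,376 ← exceeds threshold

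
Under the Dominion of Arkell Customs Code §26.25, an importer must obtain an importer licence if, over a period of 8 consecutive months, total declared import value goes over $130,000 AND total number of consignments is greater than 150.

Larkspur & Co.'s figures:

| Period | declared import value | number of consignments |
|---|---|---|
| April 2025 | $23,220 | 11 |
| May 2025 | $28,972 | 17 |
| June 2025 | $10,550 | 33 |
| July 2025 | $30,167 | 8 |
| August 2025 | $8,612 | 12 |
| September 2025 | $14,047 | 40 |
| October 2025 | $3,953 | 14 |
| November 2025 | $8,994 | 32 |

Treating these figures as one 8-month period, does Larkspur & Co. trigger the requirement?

Total declared import value: $23,220 + $28,972 + $10,550 + $30,167 + $8,612 + $14,047 + $3,953 + $8,994 = $128,515 (≤ $130,000).
Total number of consignments: 11 + 17 + 33 + 8 + 12 + 40 + 14 + 32 = 167 (> 150).
The test is 'and': the rule requires both, and at least one is not exceeded.

No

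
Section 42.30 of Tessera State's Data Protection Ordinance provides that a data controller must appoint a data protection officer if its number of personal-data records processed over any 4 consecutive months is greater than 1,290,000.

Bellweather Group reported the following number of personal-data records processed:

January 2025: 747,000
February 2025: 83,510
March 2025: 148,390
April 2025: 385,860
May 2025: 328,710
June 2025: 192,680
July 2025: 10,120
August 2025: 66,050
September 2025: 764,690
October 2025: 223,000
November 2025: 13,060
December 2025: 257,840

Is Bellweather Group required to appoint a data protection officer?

January 2025–April 2025: 747,000 + 83,510 + 148,390 + 385,860 = 1,364,760 (over)
February 2025–May 2025: 83,510 + 148,390 + 385,860 + 328,710 = 946,470 (under)
March 2025–June 2025: 148,390 + 385,860 + 328,710 + 192,680 = 1,055,640 (under)
April 2025–July 2025: 385,860 + 328,710 + 192,680 + 10,120 = 917,370 (under)
May 2025–August 2025: 328,710 + 192,680 + 10,120 + 66,050 = 597,560 (under)
June 2025–September 2025: 192,680 + 10,120 + 66,050 + 764,690 = 1,033,540 (under)
July 2025–October 2025: 10,120 + 66,050 + 764,690 + 223,000 = 1,063,860 (under)
August 2025–November 2025: 66,050 + 764,690 + 223,000 + 13,060 = 1,066,800 (under)
September 2025–December 2025: 764,690 + 223,000 + 13,060 + 257,840 = 1,258,590 (under)
At least one window exceeds 1,290,000.

Yes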